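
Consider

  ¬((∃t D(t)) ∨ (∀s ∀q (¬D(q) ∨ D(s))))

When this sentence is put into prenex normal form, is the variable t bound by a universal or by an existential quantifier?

Drive negations inward (¬∀x A ≡ ∃x ¬A, ¬∃x A ≡ ∀x ¬A, De Morgan for ∧/∨):
  (∀t ¬D(t)) ∧ (∃s ∃q (D(q) ∧ ¬D(s)))
Finally move all quantifiers to the prefix:
  ∀t ∃s ∃q (¬D(t) ∧ D(q) ∧ ¬D(s))
The quantifier ∃t sits under an odd number of negations, so it flips to ∀t.

universal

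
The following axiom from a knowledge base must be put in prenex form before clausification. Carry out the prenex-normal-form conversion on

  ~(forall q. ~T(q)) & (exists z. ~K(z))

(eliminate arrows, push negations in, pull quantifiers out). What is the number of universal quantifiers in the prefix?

Move each ¬ inward, flipping quantifiers it crosses:
  (exists q. T(q)) & (exists z. ~K(z))
All bound variables are already distinct, so no renaming is needed.
Finally move all quantifiers to the prefix:
  exists q. exists z. (T(q) & ~K(z))
The prefix is exists q exists z: 0 universal, 2 existential.

0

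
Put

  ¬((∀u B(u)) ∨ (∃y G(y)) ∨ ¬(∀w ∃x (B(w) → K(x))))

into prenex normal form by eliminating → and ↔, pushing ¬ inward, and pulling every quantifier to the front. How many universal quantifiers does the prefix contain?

2

Eliminate → and ↔ using ¬ and ∨.
  ¬((∀u B(u)) ∨ (∃y G(y)) ∨ ¬(∀w ∃x (¬B(w) ∨ K(x))))
Drive negations inward (¬∀x A ≡ ∃x ¬A, ¬∃x A ≡ ∀x ¬A, De Morgan for ∧/∨):
  (∃u ¬B(u)) ∧ (∀y ¬G(y)) ∧ (∀w ∃x (¬B(w) ∨ K(x)))
Finally move all quantifiers to the prefix:
  ∃u ∀y ∀w ∃x (¬B(u) ∧ ¬G(y) ∧ (¬B(w) ∨ K(x)))
The prefix is ∃u ∀y ∀w ∃x: 2 universal, 2 existential.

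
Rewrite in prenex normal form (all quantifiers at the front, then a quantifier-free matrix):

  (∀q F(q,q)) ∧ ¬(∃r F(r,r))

Push ¬ through the quantifiers and connectives to reach negation normal form:
  (∀q F(q,q)) ∧ (∀r ¬F(r,r))
Finally move all quantifiers to the prefix:
  ∀q ∀r (F(q,q) ∧ ¬F(r,r))

∀q ∀r (F(q,q) ∧ ¬F(r,r))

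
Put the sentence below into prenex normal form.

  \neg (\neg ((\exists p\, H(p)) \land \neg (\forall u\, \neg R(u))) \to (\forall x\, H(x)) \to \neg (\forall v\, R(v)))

Rewrite implications/biconditionals: A → B as ¬A ∨ B.
  \neg (\neg \neg ((\exists p\, H(p)) \land \neg (\forall u\, \neg R(u))) \lor \neg (\forall x\, H(x)) \lor \neg (\forall v\, R(v)))
Drive negations inward (¬∀x A ≡ ∃x ¬A, ¬∃x A ≡ ∀x ¬A, De Morgan for ∧/∨):
  ((\forall p\, \neg H(p)) \lor (\forall u\, \neg R(u))) \land (\forall x\, H(x)) \land (\forall v\, R(v))
Pull the quantifiers to the front (each side's bound variable is not free in the other side):
  \forall p\, \forall u\, \forall x\, \forall v\, ((\neg H(p) \lor \neg R(u)) \land H(x) \land R(v))

\forall p\, \forall u\, \forall x\, \forall v\, ((\neg H(p) \lor \neg R(u)) \land H(x) \land R(v))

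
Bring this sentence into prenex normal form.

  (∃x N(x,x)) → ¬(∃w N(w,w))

∀x ∀w (¬N(x,x) ∨ ¬N(w,w))

Rewrite implications/biconditionals: A → B as ¬A ∨ B.
  ¬(∃x N(x,x)) ∨ ¬(∃w N(w,w))
Drive negations inward (¬∀x A ≡ ∃x ¬A, ¬∃x A ≡ ∀x ¬A, De Morgan for ∧/∨):
  (∀x ¬N(x,x)) ∨ (∀w ¬N(w,w))
All bound variables are already distinct, so no renaming is needed.
Finally move all quantifiers to the prefix:
  ∀x ∀w (¬N(x,x) ∨ ¬N(w,w))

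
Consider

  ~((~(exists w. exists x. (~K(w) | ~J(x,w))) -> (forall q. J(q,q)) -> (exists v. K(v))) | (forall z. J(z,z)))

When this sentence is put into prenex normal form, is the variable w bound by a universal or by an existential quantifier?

Rewrite implications/biconditionals: A → B as ¬A ∨ B.
  ~(~~(exists w. exists x. (~K(w) | ~J(x,w))) | ~(forall q. J(q,q)) | (exists v. K(v)) | (forall z. J(z,z)))
Push ¬ through the quantifiers and connectives to reach negation normal form:
  (forall w. forall x. (K(w) & J(x,w))) & (forall q. J(q,q)) & (forall v. ~K(v)) & (exists z. ~J(z,z))
Extract every quantifier outward, since the variables are now distinct and don't occur free across branches:
  forall w. forall x. forall q. forall v. exists z. (K(w) & J(x,w) & J(q,q) & ~K(v) & ~J(z,z))
The quantifier exists w sits under an odd number of negations (counting the antecedent side of each →), so it flips to forall w.

universal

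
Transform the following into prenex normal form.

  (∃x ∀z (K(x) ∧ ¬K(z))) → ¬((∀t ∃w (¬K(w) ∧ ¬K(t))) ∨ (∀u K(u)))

∀x ∃z ∃t ∀w ∃u (¬K(x) ∨ K(z) ∨ (K(w) ∨ K(t)) ∧ ¬K(u))

Eliminate → and ↔ using ¬ and ∨.
  ¬(∃x ∀z (K(x) ∧ ¬K(z))) ∨ ¬((∀t ∃w (¬K(w) ∧ ¬K(t))) ∨ (∀u K(u)))
Push ¬ through the quantifiers and connectives to reach negation normal form:
  (∀x ∃z (¬K(x) ∨ K(z))) ∨ (∃t ∀w (K(w) ∨ K(t))) ∧ (∃u ¬K(u))
All bound variables are already distinct, so no renaming is needed.
Pull the quantifiers to the front (each side's bound variable is not free in the other side):
  ∀x ∃z ∃t ∀w ∃u (¬K(x) ∨ K(z) ∨ (K(w) ∨ K(t)) ∧ ¬K(u))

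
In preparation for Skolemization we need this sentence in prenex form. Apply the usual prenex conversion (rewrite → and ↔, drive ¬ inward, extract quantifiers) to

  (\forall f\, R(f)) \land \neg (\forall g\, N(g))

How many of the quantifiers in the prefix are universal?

Move each ¬ inward, flipping quantifiers it crosses:
  (\forall f\, R(f)) \land (\exists g\, \neg N(g))
All bound variables are already distinct, so no renaming is needed.
Pull the quantifiers to the front (each side's bound variable is not free in the other side):
  \forall f\, \exists g\, (R(f) \land \neg N(g))
The prefix is \forall f \exists g: 1 universal, 1 existential.

1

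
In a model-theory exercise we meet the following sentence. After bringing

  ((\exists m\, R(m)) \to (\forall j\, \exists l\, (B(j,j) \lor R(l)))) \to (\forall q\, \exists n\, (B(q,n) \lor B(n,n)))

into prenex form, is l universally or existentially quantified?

First replace A → B with ¬A ∨ B.
  \neg (\neg (\exists m\, R(m)) \lor (\forall j\, \exists l\, (B(j,j) \lor R(l)))) \lor (\forall q\, \exists n\, (B(q,n) \lor B(n,n)))
Move each ¬ inward, flipping quantifiers it crosses:
  (\exists m\, R(m)) \land (\exists j\, \forall l\, (\neg B(j,j) \land \neg R(l))) \lor (\forall q\, \exists n\, (B(q,n) \lor B(n,n)))
All bound variables are already distinct, so no renaming is needed.
Pull the quantifiers to the front (each side's bound variable is not free in the other side):
  \exists m\, \exists j\, \forall l\, \forall q\, \exists n\, (R(m) \land \neg B(j,j) \land \neg R(l) \lor B(q,n) \lor B(n,n))
The quantifier \exists l sits under an odd number of negations (counting the antecedent side of each →), so it flips to \forall l.

universal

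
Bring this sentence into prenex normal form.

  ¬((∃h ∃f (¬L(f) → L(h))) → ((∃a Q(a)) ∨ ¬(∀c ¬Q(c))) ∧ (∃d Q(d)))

Rewrite implications/biconditionals: A → B as ¬A ∨ B.
  ¬(¬(∃h ∃f (¬¬L(f) ∨ L(h))) ∨ ((∃a Q(a)) ∨ ¬(∀c ¬Q(c))) ∧ (∃d Q(d)))
Drive negations inward (¬∀x A ≡ ∃x ¬A, ¬∃x A ≡ ∀x ¬A, De Morgan for ∧/∨):
  (∃h ∃f (L(f) ∨ L(h))) ∧ ((∀a ¬Q(a)) ∧ (∀c ¬Q(c)) ∨ (∀d ¬Q(d)))
All bound variables are already distinct, so no renaming is needed.
Pull the quantifiers to the front (each side's bound variable is not free in the other side):
  ∃h ∃f ∀a ∀c ∀d ((L(f) ∨ L(h)) ∧ (¬Q(a) ∧ ¬Q(c) ∨ ¬Q(d)))

∃h ∃f ∀a ∀c ∀d ((L(f) ∨ L(h)) ∧ (¬Q(a) ∧ ¬Q(c) ∨ ¬Q(d)))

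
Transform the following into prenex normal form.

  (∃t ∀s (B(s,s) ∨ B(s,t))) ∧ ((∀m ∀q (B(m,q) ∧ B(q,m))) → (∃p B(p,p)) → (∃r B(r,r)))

Eliminate → and ↔ using ¬ and ∨.
  (∃t ∀s (B(s,s) ∨ B(s,t))) ∧ (¬(∀m ∀q (B(m,q) ∧ B(q,m))) ∨ ¬(∃p B(p,p)) ∨ (∃r B(r,r)))
Push ¬ through the quantifiers and connectives to reach negation normal form:
  (∃t ∀s (B(s,s) ∨ B(s,t))) ∧ ((∃m ∃q (¬B(m,q) ∨ ¬B(q,m))) ∨ (∀p ¬B(p,p)) ∨ (∃r B(r,r)))
All bound variables are already distinct, so no renaming is needed.
Finally move all quantifiers to the prefix:
  ∃t ∀s ∃m ∃q ∀p ∃r ((B(s,s) ∨ B(s,t)) ∧ (¬B(m,q) ∨ ¬B(q,m) ∨ ¬B(p,p) ∨ B(r,r)))

∃t ∀s ∃m ∃q ∀p ∃r ((B(s,s) ∨ B(s,t)) ∧ (¬B(m,q) ∨ ¬B(q,m) ∨ ¬B(p,p) ∨ B(r,r)))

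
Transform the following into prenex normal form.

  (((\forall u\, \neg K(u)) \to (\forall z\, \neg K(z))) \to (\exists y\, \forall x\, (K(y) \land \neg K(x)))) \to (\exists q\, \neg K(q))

Rewrite implications/biconditionals: A → B as ¬A ∨ B.
  \neg (\neg (\neg (\forall u\, \neg K(u)) \lor (\forall z\, \neg K(z))) \lor (\exists y\, \forall x\, (K(y) \land \neg K(x)))) \lor (\exists q\, \neg K(q))
Move each ¬ inward, flipping quantifiers it crosses:
  ((\exists u\, K(u)) \lor (\forall z\, \neg K(z))) \land (\forall y\, \exists x\, (\neg K(y) \lor K(x))) \lor (\exists q\, \neg K(q))
Extract every quantifier outward, since the variables are now distinct and don't occur free across branches:
  \exists u\, \forall z\, \forall y\, \exists x\, \exists q\, ((K(u) \lor \neg K(z)) \land (\neg K(y) \lor K(x)) \lor \neg K(q))

\exists u\, \forall z\, \forall y\, \exists x\, \exists q\, ((K(u) \lor \neg K(z)) \land (\neg K(y) \lor K(x)) \lor \neg K(q))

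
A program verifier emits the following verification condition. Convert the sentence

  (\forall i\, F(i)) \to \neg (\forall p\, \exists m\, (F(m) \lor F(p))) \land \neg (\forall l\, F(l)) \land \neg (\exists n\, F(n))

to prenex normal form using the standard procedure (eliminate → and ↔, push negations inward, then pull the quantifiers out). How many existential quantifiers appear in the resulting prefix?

3

Rewrite implications/biconditionals: A → B as ¬A ∨ B.
  \neg (\forall i\, F(i)) \lor \neg (\forall p\, \exists m\, (F(m) \lor F(p))) \land \neg (\forall l\, F(l)) \land \neg (\exists n\, F(n))
Drive negations inward (¬∀x A ≡ ∃x ¬A, ¬∃x A ≡ ∀x ¬A, De Morgan for ∧/∨):
  (\exists i\, \neg F(i)) \lor (\exists p\, \forall m\, (\neg F(m) \land \neg F(p))) \land (\exists l\, \neg F(l)) \land (\forall n\, \neg F(n))
Pull the quantifiers to the front (each side's bound variable is not free in the other side):
  \exists i\, \exists p\, \forall m\, \exists l\, \forall n\, (\neg F(i) \lor \neg F(m) \land \neg F(p) \land \neg F(l) \land \neg F(n))
The prefix is \exists i \exists p \forall m \exists l \forall n: 2 universal, 3 existential.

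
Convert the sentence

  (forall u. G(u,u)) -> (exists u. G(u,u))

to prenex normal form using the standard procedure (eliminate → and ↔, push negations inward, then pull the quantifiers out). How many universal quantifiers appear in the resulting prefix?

0

First replace A → B with ¬A ∨ B.
  ~(forall u. G(u,u)) | (exists u. G(u,u))
Push ¬ through the quantifiers and connectives to reach negation normal form:
  (exists u. ~G(u,u)) | (exists u. G(u,u))
Give each quantifier a distinct variable: u↦z1.
  (exists u. ~G(u,u)) | (exists z1. G(z1,z1))
Finally move all quantifiers to the prefix:
  exists u. exists z1. (~G(u,u) | G(z1,z1))
The prefix is exists u exists z1: 0 universal, 2 existential.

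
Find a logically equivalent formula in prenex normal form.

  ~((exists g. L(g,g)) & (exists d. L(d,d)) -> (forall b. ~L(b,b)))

Rewrite implications/biconditionals: A → B as ¬A ∨ B.
  ~(~((exists g. L(g,g)) & (exists d. L(d,d))) | (forall b. ~L(b,b)))
Drive negations inward (¬∀x A ≡ ∃x ¬A, ¬∃x A ≡ ∀x ¬A, De Morgan for ∧/∨):
  (exists g. L(g,g)) & (exists d. L(d,d)) & (exists b. L(b,b))
All bound variables are already distinct, so no renaming is needed.
Finally move all quantifiers to the prefix:
  exists g. exists d. exists b. (L(g,g) & L(d,d) & L(b,b))

exists g. exists d. exists b. (L(g,g) & L(d,d) & L(b,b))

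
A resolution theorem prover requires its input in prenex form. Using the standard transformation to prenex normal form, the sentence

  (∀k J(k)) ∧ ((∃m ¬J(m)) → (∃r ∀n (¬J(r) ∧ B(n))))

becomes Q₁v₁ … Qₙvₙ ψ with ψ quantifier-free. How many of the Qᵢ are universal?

3

First replace A → B with ¬A ∨ B.
  (∀k J(k)) ∧ (¬(∃m ¬J(m)) ∨ (∃r ∀n (¬J(r) ∧ B(n))))
Drive negations inward (¬∀x A ≡ ∃x ¬A, ¬∃x A ≡ ∀x ¬A, De Morgan for ∧/∨):
  (∀k J(k)) ∧ ((∀m J(m)) ∨ (∃r ∀n (¬J(r) ∧ B(n))))
Pull the quantifiers to the front (each side's bound variable is not free in the other side):
  ∀k ∀m ∃r ∀n (J(k) ∧ (J(m) ∨ ¬J(r) ∧ B(n)))
The prefix is ∀k ∀m ∃r ∀n: 3 universal, 1 existential.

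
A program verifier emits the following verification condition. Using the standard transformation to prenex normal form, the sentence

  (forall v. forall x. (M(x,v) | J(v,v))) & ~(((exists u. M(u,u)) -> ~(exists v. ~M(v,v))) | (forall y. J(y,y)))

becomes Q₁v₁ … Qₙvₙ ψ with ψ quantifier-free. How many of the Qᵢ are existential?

3

Eliminate → and ↔ using ¬ and ∨.
  (forall v. forall x. (M(x,v) | J(v,v))) & ~(~(exists u. M(u,u)) | ~(exists v. ~M(v,v)) | (forall y. J(y,y)))
Push ¬ through the quantifiers and connectives to reach negation normal form:
  (forall v. forall x. (M(x,v) | J(v,v))) & (exists u. M(u,u)) & (exists v. ~M(v,v)) & (exists y. ~J(y,y))
Rename bound variables to avoid capture: v↦w1.
  (forall v. forall x. (M(x,v) | J(v,v))) & (exists u. M(u,u)) & (exists w1. ~M(w1,w1)) & (exists y. ~J(y,y))
Finally move all quantifiers to the prefix:
  forall v. forall x. exists u. exists w1. exists y. ((M(x,v) | J(v,v)) & M(u,u) & ~M(w1,w1) & ~J(y,y))
The prefix is forall v forall x exists u exists w1 exists y: 2 universal, 3 existential.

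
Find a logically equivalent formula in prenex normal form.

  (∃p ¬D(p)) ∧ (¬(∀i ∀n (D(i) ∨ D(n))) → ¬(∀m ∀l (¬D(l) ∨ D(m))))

Eliminate → and ↔ using ¬ and ∨.
  (∃p ¬D(p)) ∧ (¬¬(∀i ∀n (D(i) ∨ D(n))) ∨ ¬(∀m ∀l (¬D(l) ∨ D(m))))
Push ¬ through the quantifiers and connectives to reach negation normal form:
  (∃p ¬D(p)) ∧ ((∀i ∀n (D(i) ∨ D(n))) ∨ (∃m ∃l (D(l) ∧ ¬D(m))))
All bound variables are already distinct, so no renaming is needed.
Extract every quantifier outward, since the variables are now distinct and don't occur free across branches:
  ∃p ∀i ∀n ∃m ∃l (¬D(p) ∧ (D(i) ∨ D(n) ∨ D(l) ∧ ¬D(m)))

∃p ∀i ∀n ∃m ∃l (¬D(p) ∧ (D(i) ∨ D(n) ∨ D(l) ∧ ¬D(m)))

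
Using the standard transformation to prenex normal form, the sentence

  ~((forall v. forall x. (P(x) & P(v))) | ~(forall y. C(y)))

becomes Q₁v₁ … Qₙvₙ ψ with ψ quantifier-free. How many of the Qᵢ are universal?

1

Drive negations inward (¬∀x A ≡ ∃x ¬A, ¬∃x A ≡ ∀x ¬A, De Morgan for ∧/∨):
  (exists v. exists x. (~P(x) | ~P(v))) & (forall y. C(y))
Extract every quantifier outward, since the variables are now distinct and don't occur free across branches:
  exists v. exists x. forall y. ((~P(x) | ~P(v)) & C(y))
The prefix is exists v exists x forall y: 1 universal, 2 existential.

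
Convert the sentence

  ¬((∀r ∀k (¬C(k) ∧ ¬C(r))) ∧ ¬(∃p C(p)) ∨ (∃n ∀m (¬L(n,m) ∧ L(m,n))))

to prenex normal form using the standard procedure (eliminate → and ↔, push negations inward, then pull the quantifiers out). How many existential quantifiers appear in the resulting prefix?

4

Move each ¬ inward, flipping quantifiers it crosses:
  ((∃r ∃k (C(k) ∨ C(r))) ∨ (∃p C(p))) ∧ (∀n ∃m (L(n,m) ∨ ¬L(m,n)))
Extract every quantifier outward, since the variables are now distinct and don't occur free across branches:
  ∃r ∃k ∃p ∀n ∃m ((C(k) ∨ C(r) ∨ C(p)) ∧ (L(n,m) ∨ ¬L(m,n)))
The prefix is ∃r ∃k ∃p ∀n ∃m: 1 universal, 4 existential.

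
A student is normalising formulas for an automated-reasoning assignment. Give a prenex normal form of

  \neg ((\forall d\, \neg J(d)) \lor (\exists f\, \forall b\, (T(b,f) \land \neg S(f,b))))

\exists d\, \forall f\, \exists b\, (J(d) \land (\neg T(b,f) \lor S(f,b)))

Move each ¬ inward, flipping quantifiers it crosses:
  (\exists d\, J(d)) \land (\forall f\, \exists b\, (\neg T(b,f) \lor S(f,b)))
All bound variables are already distinct, so no renaming is needed.
Finally move all quantifiers to the prefix:
  \exists d\, \forall f\, \exists b\, (J(d) \land (\neg T(b,f) \lor S(f,b)))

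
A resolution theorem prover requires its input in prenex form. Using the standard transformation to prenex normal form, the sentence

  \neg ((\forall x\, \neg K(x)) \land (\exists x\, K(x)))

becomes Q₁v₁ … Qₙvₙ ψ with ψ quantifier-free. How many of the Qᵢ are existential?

Drive negations inward (¬∀x A ≡ ∃x ¬A, ¬∃x A ≡ ∀x ¬A, De Morgan for ∧/∨):
  (\exists x\, K(x)) \lor (\forall x\, \neg K(x))
Rename bound variables to avoid capture: x↦v.
  (\exists x\, K(x)) \lor (\forall v\, \neg K(v))
Finally move all quantifiers to the prefix:
  \exists x\, \forall v\, (K(x) \lor \neg K(v))
The prefix is \exists x \forall v: 1 universal, 1 existential.

1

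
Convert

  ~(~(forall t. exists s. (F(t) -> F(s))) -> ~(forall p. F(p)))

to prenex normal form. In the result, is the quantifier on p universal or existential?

universal

Eliminate → and ↔ using ¬ and ∨.
  ~(~~(forall t. exists s. (~F(t) | F(s))) | ~(forall p. F(p)))
Push ¬ through the quantifiers and connectives to reach negation normal form:
  (exists t. forall s. (F(t) & ~F(s))) & (forall p. F(p))
All bound variables are already distinct, so no renaming is needed.
Pull the quantifiers to the front (each side's bound variable is not free in the other side):
  exists t. forall s. forall p. (F(t) & ~F(s) & F(p))
The quantifier forall p sits under an even number of negations (counting the antecedent side of each →), so it remains universal.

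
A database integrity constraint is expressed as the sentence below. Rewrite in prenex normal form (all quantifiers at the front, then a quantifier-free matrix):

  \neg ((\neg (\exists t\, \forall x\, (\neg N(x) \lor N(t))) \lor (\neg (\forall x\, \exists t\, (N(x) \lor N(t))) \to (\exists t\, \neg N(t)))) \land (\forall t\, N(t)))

Eliminate → and ↔ using ¬ and ∨.
  \neg ((\neg (\exists t\, \forall x\, (\neg N(x) \lor N(t))) \lor \neg \neg (\forall x\, \exists t\, (N(x) \lor N(t))) \lor (\exists t\, \neg N(t))) \land (\forall t\, N(t)))
Drive negations inward (¬∀x A ≡ ∃x ¬A, ¬∃x A ≡ ∀x ¬A, De Morgan for ∧/∨):
  (\exists t\, \forall x\, (\neg N(x) \lor N(t))) \land (\exists x\, \forall t\, (\neg N(x) \land \neg N(t))) \land (\forall t\, N(t)) \lor (\exists t\, \neg N(t))
Give each quantifier a distinct variable: x↦z1, t↦w1, t↦b, t↦y1.
  (\exists t\, \forall x\, (\neg N(x) \lor N(t))) \land (\exists z1\, \forall w1\, (\neg N(z1) \land \neg N(w1))) \land (\forall b\, N(b)) \lor (\exists y1\, \neg N(y1))
Finally move all quantifiers to the prefix:
  \exists t\, \forall x\, \exists z1\, \forall w1\, \forall b\, \exists y1\, ((\neg N(x) \lor N(t)) \land \neg N(z1) \land \neg N(w1) \land N(b) \lor \neg N(y1))

\exists t\, \forall x\, \exists z1\, \forall w1\, \forall b\, \exists y1\, ((\neg N(x) \lor N(t)) \land \neg N(z1) \land \neg N(w1) \land N(b) \lor \neg N(y1))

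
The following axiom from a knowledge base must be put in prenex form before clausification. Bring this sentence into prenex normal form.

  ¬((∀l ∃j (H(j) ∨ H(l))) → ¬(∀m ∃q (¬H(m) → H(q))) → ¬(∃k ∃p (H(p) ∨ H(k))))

∀l ∃j ∃m ∀q ∃k ∃p ((H(j) ∨ H(l)) ∧ ¬H(m) ∧ ¬H(q) ∧ (H(p) ∨ H(k)))

Eliminate → and ↔ using ¬ and ∨.
  ¬(¬(∀l ∃j (H(j) ∨ H(l))) ∨ ¬¬(∀m ∃q (¬¬H(m) ∨ H(q))) ∨ ¬(∃k ∃p (H(p) ∨ H(k))))
Move each ¬ inward, flipping quantifiers it crosses:
  (∀l ∃j (H(j) ∨ H(l))) ∧ (∃m ∀q (¬H(m) ∧ ¬H(q))) ∧ (∃k ∃p (H(p) ∨ H(k)))
All bound variables are already distinct, so no renaming is needed.
Finally move all quantifiers to the prefix:
  ∀l ∃j ∃m ∀q ∃k ∃p ((H(j) ∨ H(l)) ∧ ¬H(m) ∧ ¬H(q) ∧ (H(p) ∨ H(k)))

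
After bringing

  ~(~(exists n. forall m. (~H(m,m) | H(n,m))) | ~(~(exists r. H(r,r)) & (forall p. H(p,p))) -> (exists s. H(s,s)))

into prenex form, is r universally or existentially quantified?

Rewrite implications/biconditionals: A → B as ¬A ∨ B.
  ~(~(~(exists n. forall m. (~H(m,m) | H(n,m))) | ~(~(exists r. H(r,r)) & (forall p. H(p,p)))) | (exists s. H(s,s)))
Move each ¬ inward, flipping quantifiers it crosses:
  ((forall n. exists m. (H(m,m) & ~H(n,m))) | (exists r. H(r,r)) | (exists p. ~H(p,p))) & (forall s. ~H(s,s))
All bound variables are already distinct, so no renaming is needed.
Finally move all quantifiers to the prefix:
  forall n. exists m. exists r. exists p. forall s. ((H(m,m) & ~H(n,m) | H(r,r) | ~H(p,p)) & ~H(s,s))
The quantifier exists r sits under an even number of negations (counting the antecedent side of each →), so it remains existential.

existential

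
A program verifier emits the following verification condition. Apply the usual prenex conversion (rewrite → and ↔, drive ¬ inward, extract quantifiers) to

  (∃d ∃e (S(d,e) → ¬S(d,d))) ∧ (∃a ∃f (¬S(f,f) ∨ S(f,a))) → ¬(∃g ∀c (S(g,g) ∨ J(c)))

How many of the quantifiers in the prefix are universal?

5

Eliminate → and ↔ using ¬ and ∨.
  ¬((∃d ∃e (¬S(d,e) ∨ ¬S(d,d))) ∧ (∃a ∃f (¬S(f,f) ∨ S(f,a)))) ∨ ¬(∃g ∀c (S(g,g) ∨ J(c)))
Move each ¬ inward, flipping quantifiers it crosses:
  (∀d ∀e (S(d,e) ∧ S(d,d))) ∨ (∀a ∀f (S(f,f) ∧ ¬S(f,a))) ∨ (∀g ∃c (¬S(g,g) ∧ ¬J(c)))
All bound variables are already distinct, so no renaming is needed.
Finally move all quantifiers to the prefix:
  ∀d ∀e ∀a ∀f ∀g ∃c (S(d,e) ∧ S(d,d) ∨ S(f,f) ∧ ¬S(f,a) ∨ ¬S(g,g) ∧ ¬J(c))
The prefix is ∀d ∀e ∀a ∀f ∀g ∃c: 5 universal, 1 existential.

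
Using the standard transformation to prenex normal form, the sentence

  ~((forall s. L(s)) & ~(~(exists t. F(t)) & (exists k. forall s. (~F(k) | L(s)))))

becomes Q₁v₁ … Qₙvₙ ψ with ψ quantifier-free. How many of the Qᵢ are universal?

Drive negations inward (¬∀x A ≡ ∃x ¬A, ¬∃x A ≡ ∀x ¬A, De Morgan for ∧/∨):
  (exists s. ~L(s)) | (forall t. ~F(t)) & (exists k. forall s. (~F(k) | L(s)))
Standardize variables apart so no two quantifiers bind the same name: s↦u.
  (exists s. ~L(s)) | (forall t. ~F(t)) & (exists k. forall u. (~F(k) | L(u)))
Pull the quantifiers to the front (each side's bound variable is not free in the other side):
  exists s. forall t. exists k. forall u. (~L(s) | ~F(t) & (~F(k) | L(u)))
The prefix is exists s forall t exists k forall u: 2 universal, 2 existential.

2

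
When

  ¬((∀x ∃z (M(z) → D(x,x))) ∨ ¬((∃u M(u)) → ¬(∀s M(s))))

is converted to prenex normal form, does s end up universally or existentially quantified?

existential

Eliminate → and ↔ using ¬ and ∨.
  ¬((∀x ∃z (¬M(z) ∨ D(x,x))) ∨ ¬(¬(∃u M(u)) ∨ ¬(∀s M(s))))
Drive negations inward (¬∀x A ≡ ∃x ¬A, ¬∃x A ≡ ∀x ¬A, De Morgan for ∧/∨):
  (∃x ∀z (M(z) ∧ ¬D(x,x))) ∧ ((∀u ¬M(u)) ∨ (∃s ¬M(s)))
Finally move all quantifiers to the prefix:
  ∃x ∀z ∀u ∃s (M(z) ∧ ¬D(x,x) ∧ (¬M(u) ∨ ¬M(s)))
The quantifier ∀s sits under an odd number of negations (counting the antecedent side of each →), so it flips to ∃s.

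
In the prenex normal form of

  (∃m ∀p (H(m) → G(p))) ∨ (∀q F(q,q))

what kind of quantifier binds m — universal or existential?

First replace A → B with ¬A ∨ B.
  (∃m ∀p (¬H(m) ∨ G(p))) ∨ (∀q F(q,q))
All bound variables are already distinct, so no renaming is needed.
Pull the quantifiers to the front (each side's bound variable is not free in the other side):
  ∃m ∀p ∀q (¬H(m) ∨ G(p) ∨ F(q,q))
The quantifier ∃m sits under an even number of negations (counting the antecedent side of each →), so it remains existential.

existential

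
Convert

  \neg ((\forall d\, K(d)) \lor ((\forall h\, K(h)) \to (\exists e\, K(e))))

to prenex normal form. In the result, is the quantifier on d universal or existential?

First replace A → B with ¬A ∨ B.
  \neg ((\forall d\, K(d)) \lor \neg (\forall h\, K(h)) \lor (\exists e\, K(e)))
Drive negations inward (¬∀x A ≡ ∃x ¬A, ¬∃x A ≡ ∀x ¬A, De Morgan for ∧/∨):
  (\exists d\, \neg K(d)) \land (\forall h\, K(h)) \land (\forall e\, \neg K(e))
All bound variables are already distinct, so no renaming is needed.
Pull the quantifiers to the front (each side's bound variable is not free in the other side):
  \exists d\, \forall h\, \forall e\, (\neg K(d) \land K(h) \land \neg K(e))
The quantifier \forall d sits under an odd number of negations (counting the antecedent side of each →), so it flips to \exists d.

existential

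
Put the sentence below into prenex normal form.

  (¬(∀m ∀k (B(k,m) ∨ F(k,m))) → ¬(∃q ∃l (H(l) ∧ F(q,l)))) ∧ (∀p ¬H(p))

Rewrite implications/biconditionals: A → B as ¬A ∨ B.
  (¬¬(∀m ∀k (B(k,m) ∨ F(k,m))) ∨ ¬(∃q ∃l (H(l) ∧ F(q,l)))) ∧ (∀p ¬H(p))
Push ¬ through the quantifiers and connectives to reach negation normal form:
  ((∀m ∀k (B(k,m) ∨ F(k,m))) ∨ (∀q ∀l (¬H(l) ∨ ¬F(q,l)))) ∧ (∀p ¬H(p))
Extract every quantifier outward, since the variables are now distinct and don't occur free across branches:
  ∀m ∀k ∀q ∀l ∀p ((B(k,m) ∨ F(k,m) ∨ ¬H(l) ∨ ¬F(q,l)) ∧ ¬H(p))

∀m ∀k ∀q ∀l ∀p ((B(k,m) ∨ F(k,m) ∨ ¬H(l) ∨ ¬F(q,l)) ∧ ¬H(p))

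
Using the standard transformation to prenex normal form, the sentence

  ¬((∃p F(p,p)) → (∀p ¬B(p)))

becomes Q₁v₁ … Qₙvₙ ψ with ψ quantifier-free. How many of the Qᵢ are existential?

2

Rewrite implications/biconditionals: A → B as ¬A ∨ B.
  ¬(¬(∃p F(p,p)) ∨ (∀p ¬B(p)))
Drive negations inward (¬∀x A ≡ ∃x ¬A, ¬∃x A ≡ ∀x ¬A, De Morgan for ∧/∨):
  (∃p F(p,p)) ∧ (∃p B(p))
Rename bound variables to avoid capture: p↦s.
  (∃p F(p,p)) ∧ (∃s B(s))
Extract every quantifier outward, since the variables are now distinct and don't occur free across branches:
  ∃p ∃s (F(p,p) ∧ B(s))
The prefix is ∃p ∃s: 0 universal, 2 existential.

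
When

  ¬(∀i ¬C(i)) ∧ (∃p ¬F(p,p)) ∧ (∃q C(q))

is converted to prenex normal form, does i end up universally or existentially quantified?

Push ¬ through the quantifiers and connectives to reach negation normal form:
  (∃i C(i)) ∧ (∃p ¬F(p,p)) ∧ (∃q C(q))
All bound variables are already distinct, so no renaming is needed.
Pull the quantifiers to the front (each side's bound variable is not free in the other side):
  ∃i ∃p ∃q (C(i) ∧ ¬F(p,p) ∧ C(q))
The quantifier ∀i sits under an odd number of negations, so it flips to ∃i.

existential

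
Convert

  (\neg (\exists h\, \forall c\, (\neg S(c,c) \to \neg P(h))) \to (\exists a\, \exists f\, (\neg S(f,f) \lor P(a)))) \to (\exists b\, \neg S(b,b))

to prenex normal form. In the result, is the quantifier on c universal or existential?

Rewrite implications/biconditionals: A → B as ¬A ∨ B.
  \neg (\neg \neg (\exists h\, \forall c\, (\neg \neg S(c,c) \lor \neg P(h))) \lor (\exists a\, \exists f\, (\neg S(f,f) \lor P(a)))) \lor (\exists b\, \neg S(b,b))
Move each ¬ inward, flipping quantifiers it crosses:
  (\forall h\, \exists c\, (\neg S(c,c) \land P(h))) \land (\forall a\, \forall f\, (S(f,f) \land \neg P(a))) \lor (\exists b\, \neg S(b,b))
Finally move all quantifiers to the prefix:
  \forall h\, \exists c\, \forall a\, \forall f\, \exists b\, (\neg S(c,c) \land P(h) \land S(f,f) \land \neg P(a) \lor \neg S(b,b))
The quantifier \forall c sits under an odd number of negations (counting the antecedent side of each →), so it flips to \exists c.

existential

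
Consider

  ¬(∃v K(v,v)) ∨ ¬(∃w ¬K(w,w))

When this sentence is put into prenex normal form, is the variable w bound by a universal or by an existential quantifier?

Drive negations inward (¬∀x A ≡ ∃x ¬A, ¬∃x A ≡ ∀x ¬A, De Morgan for ∧/∨):
  (∀v ¬K(v,v)) ∨ (∀w K(w,w))
All bound variables are already distinct, so no renaming is needed.
Finally move all quantifiers to the prefix:
  ∀v ∀w (¬K(v,v) ∨ K(w,w))
The quantifier ∃w sits under an odd number of negations, so it flips to ∀w.

universal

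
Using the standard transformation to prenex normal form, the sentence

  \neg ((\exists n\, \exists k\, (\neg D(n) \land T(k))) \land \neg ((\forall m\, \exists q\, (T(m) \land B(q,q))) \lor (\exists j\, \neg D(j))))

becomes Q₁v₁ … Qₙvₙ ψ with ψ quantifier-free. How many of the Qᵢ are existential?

Drive negations inward (¬∀x A ≡ ∃x ¬A, ¬∃x A ≡ ∀x ¬A, De Morgan for ∧/∨):
  (\forall n\, \forall k\, (D(n) \lor \neg T(k))) \lor (\forall m\, \exists q\, (T(m) \land B(q,q))) \lor (\exists j\, \neg D(j))
All bound variables are already distinct, so no renaming is needed.
Finally move all quantifiers to the prefix:
  \forall n\, \forall k\, \forall m\, \exists q\, \exists j\, (D(n) \lor \neg T(k) \lor T(m) \land B(q,q) \lor \neg D(j))
The prefix is \forall n \forall k \forall m \exists q \exists j: 3 universal, 2 existential.

2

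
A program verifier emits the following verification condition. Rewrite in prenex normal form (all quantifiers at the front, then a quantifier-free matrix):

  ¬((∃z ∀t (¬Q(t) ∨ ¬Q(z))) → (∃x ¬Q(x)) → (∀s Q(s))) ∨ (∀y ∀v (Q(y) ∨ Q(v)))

∃z ∀t ∃x ∃s ∀y ∀v ((¬Q(t) ∨ ¬Q(z)) ∧ ¬Q(x) ∧ ¬Q(s) ∨ Q(y) ∨ Q(v))

First replace A → B with ¬A ∨ B.
  ¬(¬(∃z ∀t (¬Q(t) ∨ ¬Q(z))) ∨ ¬(∃x ¬Q(x)) ∨ (∀s Q(s))) ∨ (∀y ∀v (Q(y) ∨ Q(v)))
Move each ¬ inward, flipping quantifiers it crosses:
  (∃z ∀t (¬Q(t) ∨ ¬Q(z))) ∧ (∃x ¬Q(x)) ∧ (∃s ¬Q(s)) ∨ (∀y ∀v (Q(y) ∨ Q(v)))
All bound variables are already distinct, so no renaming is needed.
Pull the quantifiers to the front (each side's bound variable is not free in the other side):
  ∃z ∀t ∃x ∃s ∀y ∀v ((¬Q(t) ∨ ¬Q(z)) ∧ ¬Q(x) ∧ ¬Q(s) ∨ Q(y) ∨ Q(v))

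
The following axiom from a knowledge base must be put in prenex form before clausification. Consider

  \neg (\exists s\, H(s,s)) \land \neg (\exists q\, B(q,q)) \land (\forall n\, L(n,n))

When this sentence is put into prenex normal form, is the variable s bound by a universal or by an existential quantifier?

Push ¬ through the quantifiers and connectives to reach negation normal form:
  (\forall s\, \neg H(s,s)) \land (\forall q\, \neg B(q,q)) \land (\forall n\, L(n,n))
Finally move all quantifiers to the prefix:
  \forall s\, \forall q\, \forall n\, (\neg H(s,s) \land \neg B(q,q) \land L(n,n))
The quantifier \exists s sits under an odd number of negations, so it flips to \forall s.

universal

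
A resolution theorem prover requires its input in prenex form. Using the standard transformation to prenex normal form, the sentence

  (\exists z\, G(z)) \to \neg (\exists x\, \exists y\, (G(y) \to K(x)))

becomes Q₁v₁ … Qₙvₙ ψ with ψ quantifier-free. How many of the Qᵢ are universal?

3

First replace A → B with ¬A ∨ B.
  \neg (\exists z\, G(z)) \lor \neg (\exists x\, \exists y\, (\neg G(y) \lor K(x)))
Drive negations inward (¬∀x A ≡ ∃x ¬A, ¬∃x A ≡ ∀x ¬A, De Morgan for ∧/∨):
  (\forall z\, \neg G(z)) \lor (\forall x\, \forall y\, (G(y) \land \neg K(x)))
All bound variables are already distinct, so no renaming is needed.
Extract every quantifier outward, since the variables are now distinct and don't occur free across branches:
  \forall z\, \forall x\, \forall y\, (\neg G(z) \lor G(y) \land \neg K(x))
The prefix is \forall z \forall x \forall y: 3 universal, 0 existential.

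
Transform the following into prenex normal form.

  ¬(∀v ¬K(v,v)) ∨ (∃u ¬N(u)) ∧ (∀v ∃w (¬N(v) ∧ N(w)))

∃v ∃u ∀a ∃w (K(v,v) ∨ ¬N(u) ∧ ¬N(a) ∧ N(w))

Drive negations inward (¬∀x A ≡ ∃x ¬A, ¬∃x A ≡ ∀x ¬A, De Morgan for ∧/∨):
  (∃v K(v,v)) ∨ (∃u ¬N(u)) ∧ (∀v ∃w (¬N(v) ∧ N(w)))
Standardize variables apart so no two quantifiers bind the same name: v↦a.
  (∃v K(v,v)) ∨ (∃u ¬N(u)) ∧ (∀a ∃w (¬N(a) ∧ N(w)))
Extract every quantifier outward, since the variables are now distinct and don't occur free across branches:
  ∃v ∃u ∀a ∃w (K(v,v) ∨ ¬N(u) ∧ ¬N(a) ∧ N(w))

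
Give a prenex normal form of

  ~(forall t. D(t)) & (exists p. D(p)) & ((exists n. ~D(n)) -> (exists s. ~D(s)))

Eliminate → and ↔ using ¬ and ∨.
  ~(forall t. D(t)) & (exists p. D(p)) & (~(exists n. ~D(n)) | (exists s. ~D(s)))
Push ¬ through the quantifiers and connectives to reach negation normal form:
  (exists t. ~D(t)) & (exists p. D(p)) & ((forall n. D(n)) | (exists s. ~D(s)))
Pull the quantifiers to the front (each side's bound variable is not free in the other side):
  exists t. exists p. forall n. exists s. (~D(t) & D(p) & (D(n) | ~D(s)))

exists t. exists p. forall n. exists s. (~D(t) & D(p) & (D(n) | ~D(s)))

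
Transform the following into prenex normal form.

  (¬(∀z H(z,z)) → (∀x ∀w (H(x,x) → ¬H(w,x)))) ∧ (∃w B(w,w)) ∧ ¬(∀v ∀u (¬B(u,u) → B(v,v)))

∀z ∀x ∀w ∃x1 ∃v ∃u ((H(z,z) ∨ ¬H(x,x) ∨ ¬H(w,x)) ∧ B(x1,x1) ∧ ¬B(u,u) ∧ ¬B(v,v))

Eliminate → and ↔ using ¬ and ∨.
  (¬¬(∀z H(z,z)) ∨ (∀x ∀w (¬H(x,x) ∨ ¬H(w,x)))) ∧ (∃w B(w,w)) ∧ ¬(∀v ∀u (¬¬B(u,u) ∨ B(v,v)))
Move each ¬ inward, flipping quantifiers it crosses:
  ((∀z H(z,z)) ∨ (∀x ∀w (¬H(x,x) ∨ ¬H(w,x)))) ∧ (∃w B(w,w)) ∧ (∃v ∃u (¬B(u,u) ∧ ¬B(v,v)))
Give each quantifier a distinct variable: w↦x1.
  ((∀z H(z,z)) ∨ (∀x ∀w (¬H(x,x) ∨ ¬H(w,x)))) ∧ (∃x1 B(x1,x1)) ∧ (∃v ∃u (¬B(u,u) ∧ ¬B(v,v)))
Extract every quantifier outward, since the variables are now distinct and don't occur free across branches:
  ∀z ∀x ∀w ∃x1 ∃v ∃u ((H(z,z) ∨ ¬H(x,x) ∨ ¬H(w,x)) ∧ B(x1,x1) ∧ ¬B(u,u) ∧ ¬B(v,v))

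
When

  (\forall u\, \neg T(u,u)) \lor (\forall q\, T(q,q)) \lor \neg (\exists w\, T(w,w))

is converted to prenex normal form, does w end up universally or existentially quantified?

Drive negations inward (¬∀x A ≡ ∃x ¬A, ¬∃x A ≡ ∀x ¬A, De Morgan for ∧/∨):
  (\forall u\, \neg T(u,u)) \lor (\forall q\, T(q,q)) \lor (\forall w\, \neg T(w,w))
Extract every quantifier outward, since the variables are now distinct and don't occur free across branches:
  \forall u\, \forall q\, \forall w\, (\neg T(u,u) \lor T(q,q) \lor \neg T(w,w))
The quantifier \exists w sits under an odd number of negations, so it flips to \forall w.

universal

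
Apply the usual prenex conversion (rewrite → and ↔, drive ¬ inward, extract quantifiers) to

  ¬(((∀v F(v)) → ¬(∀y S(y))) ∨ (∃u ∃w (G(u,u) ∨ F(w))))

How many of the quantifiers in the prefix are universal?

Rewrite implications/biconditionals: A → B as ¬A ∨ B.
  ¬(¬(∀v F(v)) ∨ ¬(∀y S(y)) ∨ (∃u ∃w (G(u,u) ∨ F(w))))
Push ¬ through the quantifiers and connectives to reach negation normal form:
  (∀v F(v)) ∧ (∀y S(y)) ∧ (∀u ∀w (¬G(u,u) ∧ ¬F(w)))
Pull the quantifiers to the front (each side's bound variable is not free in the other side):
  ∀v ∀y ∀u ∀w (F(v) ∧ S(y) ∧ ¬G(u,u) ∧ ¬F(w))
The prefix is ∀v ∀y ∀u ∀w: 4 universal, 0 existential.

4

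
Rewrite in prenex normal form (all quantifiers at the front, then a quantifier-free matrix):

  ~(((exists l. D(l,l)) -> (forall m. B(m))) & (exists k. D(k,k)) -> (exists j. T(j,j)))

forall l. forall m. exists k. forall j. ((~D(l,l) | B(m)) & D(k,k) & ~T(j,j))

Rewrite implications/biconditionals: A → B as ¬A ∨ B.
  ~(~((~(exists l. D(l,l)) | (forall m. B(m))) & (exists k. D(k,k))) | (exists j. T(j,j)))
Move each ¬ inward, flipping quantifiers it crosses:
  ((forall l. ~D(l,l)) | (forall m. B(m))) & (exists k. D(k,k)) & (forall j. ~T(j,j))
All bound variables are already distinct, so no renaming is needed.
Extract every quantifier outward, since the variables are now distinct and don't occur free across branches:
  forall l. forall m. exists k. forall j. ((~D(l,l) | B(m)) & D(k,k) & ~T(j,j))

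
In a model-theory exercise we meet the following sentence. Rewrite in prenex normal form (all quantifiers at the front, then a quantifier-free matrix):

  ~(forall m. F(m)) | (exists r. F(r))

Drive negations inward (¬∀x A ≡ ∃x ¬A, ¬∃x A ≡ ∀x ¬A, De Morgan for ∧/∨):
  (exists m. ~F(m)) | (exists r. F(r))
All bound variables are already distinct, so no renaming is needed.
Pull the quantifiers to the front (each side's bound variable is not free in the other side):
  exists m. exists r. (~F(m) | F(r))

exists m. exists r. (~F(m) | F(r))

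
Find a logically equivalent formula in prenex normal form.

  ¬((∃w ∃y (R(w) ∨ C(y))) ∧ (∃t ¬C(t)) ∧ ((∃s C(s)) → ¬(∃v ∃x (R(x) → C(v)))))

Eliminate → and ↔ using ¬ and ∨.
  ¬((∃w ∃y (R(w) ∨ C(y))) ∧ (∃t ¬C(t)) ∧ (¬(∃s C(s)) ∨ ¬(∃v ∃x (¬R(x) ∨ C(v)))))
Push ¬ through the quantifiers and connectives to reach negation normal form:
  (∀w ∀y (¬R(w) ∧ ¬C(y))) ∨ (∀t C(t)) ∨ (∃s C(s)) ∧ (∃v ∃x (¬R(x) ∨ C(v)))
Pull the quantifiers to the front (each side's bound variable is not free in the other side):
  ∀w ∀y ∀t ∃s ∃v ∃x (¬R(w) ∧ ¬C(y) ∨ C(t) ∨ C(s) ∧ (¬R(x) ∨ C(v)))

∀w ∀y ∀t ∃s ∃v ∃x (¬R(w) ∧ ¬C(y) ∨ C(t) ∨ C(s) ∧ (¬R(x) ∨ C(v)))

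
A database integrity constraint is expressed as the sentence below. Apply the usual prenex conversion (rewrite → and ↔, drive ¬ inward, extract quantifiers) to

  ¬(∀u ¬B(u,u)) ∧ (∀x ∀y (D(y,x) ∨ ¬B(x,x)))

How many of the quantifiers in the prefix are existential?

Push ¬ through the quantifiers and connectives to reach negation normal form:
  (∃u B(u,u)) ∧ (∀x ∀y (D(y,x) ∨ ¬B(x,x)))
All bound variables are already distinct, so no renaming is needed.
Finally move all quantifiers to the prefix:
  ∃u ∀x ∀y (B(u,u) ∧ (D(y,x) ∨ ¬B(x,x)))
The prefix is ∃u ∀x ∀y: 2 universal, 1 existential.

1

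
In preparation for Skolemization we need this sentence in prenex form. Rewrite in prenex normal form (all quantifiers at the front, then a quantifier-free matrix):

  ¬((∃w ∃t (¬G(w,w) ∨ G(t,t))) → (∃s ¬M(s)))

∃w ∃t ∀s ((¬G(w,w) ∨ G(t,t)) ∧ M(s))

Eliminate → and ↔ using ¬ and ∨.
  ¬(¬(∃w ∃t (¬G(w,w) ∨ G(t,t))) ∨ (∃s ¬M(s)))
Push ¬ through the quantifiers and connectives to reach negation normal form:
  (∃w ∃t (¬G(w,w) ∨ G(t,t))) ∧ (∀s M(s))
All bound variables are already distinct, so no renaming is needed.
Pull the quantifiers to the front (each side's bound variable is not free in the other side):
  ∃w ∃t ∀s ((¬G(w,w) ∨ G(t,t)) ∧ M(s))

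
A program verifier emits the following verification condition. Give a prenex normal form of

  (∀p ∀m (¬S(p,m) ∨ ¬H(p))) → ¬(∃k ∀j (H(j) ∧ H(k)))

∃p ∃m ∀k ∃j (S(p,m) ∧ H(p) ∨ ¬H(j) ∨ ¬H(k))

First replace A → B with ¬A ∨ B.
  ¬(∀p ∀m (¬S(p,m) ∨ ¬H(p))) ∨ ¬(∃k ∀j (H(j) ∧ H(k)))
Move each ¬ inward, flipping quantifiers it crosses:
  (∃p ∃m (S(p,m) ∧ H(p))) ∨ (∀k ∃j (¬H(j) ∨ ¬H(k)))
All bound variables are already distinct, so no renaming is needed.
Pull the quantifiers to the front (each side's bound variable is not free in the other side):
  ∃p ∃m ∀k ∃j (S(p,m) ∧ H(p) ∨ ¬H(j) ∨ ¬H(k))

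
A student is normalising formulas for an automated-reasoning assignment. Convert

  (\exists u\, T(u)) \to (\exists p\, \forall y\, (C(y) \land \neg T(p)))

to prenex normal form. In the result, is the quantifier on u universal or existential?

universal

Eliminate → and ↔ using ¬ and ∨.
  \neg (\exists u\, T(u)) \lor (\exists p\, \forall y\, (C(y) \land \neg T(p)))
Drive negations inward (¬∀x A ≡ ∃x ¬A, ¬∃x A ≡ ∀x ¬A, De Morgan for ∧/∨):
  (\forall u\, \neg T(u)) \lor (\exists p\, \forall y\, (C(y) \land \neg T(p)))
Pull the quantifiers to the front (each side's bound variable is not free in the other side):
  \forall u\, \exists p\, \forall y\, (\neg T(u) \lor C(y) \land \neg T(p))
The quantifier \exists u sits under an odd number of negations (counting the antecedent side of each →), so it flips to \forall u.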